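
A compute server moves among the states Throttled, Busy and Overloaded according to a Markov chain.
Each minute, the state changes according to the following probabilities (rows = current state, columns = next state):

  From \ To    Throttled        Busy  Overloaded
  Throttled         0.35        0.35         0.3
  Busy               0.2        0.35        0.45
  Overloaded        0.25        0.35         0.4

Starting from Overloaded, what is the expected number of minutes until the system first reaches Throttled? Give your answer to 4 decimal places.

Let t(s) be the expected number of minutes to first reach Throttled from state s, with t(Throttled) = 0. Conditioning on the first minute:
t(Busy) = 1 + 0.35·t(Busy) + 0.45·t(Overloaded)
t(Overloaded) = 1 + 0.35·t(Busy) + 0.4·t(Overloaded)
Solving: t(Busy) = 4.5161, t(Overloaded) = 4.3011.
Expected minutes from Overloaded to Throttled: 4.3011.

4.3011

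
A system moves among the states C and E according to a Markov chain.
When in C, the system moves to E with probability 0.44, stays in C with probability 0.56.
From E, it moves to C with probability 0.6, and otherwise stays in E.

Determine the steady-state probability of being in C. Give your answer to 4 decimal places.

0.5769

Let the stationary distribution be π with π = πP and π_1 + π_2 = 1.
π_1 = 0.56·π_1 + 0.6·π_2
Solving with the normalization constraint gives π = (0.5769, 0.4231).
So the stationary probability of C is 0.5769.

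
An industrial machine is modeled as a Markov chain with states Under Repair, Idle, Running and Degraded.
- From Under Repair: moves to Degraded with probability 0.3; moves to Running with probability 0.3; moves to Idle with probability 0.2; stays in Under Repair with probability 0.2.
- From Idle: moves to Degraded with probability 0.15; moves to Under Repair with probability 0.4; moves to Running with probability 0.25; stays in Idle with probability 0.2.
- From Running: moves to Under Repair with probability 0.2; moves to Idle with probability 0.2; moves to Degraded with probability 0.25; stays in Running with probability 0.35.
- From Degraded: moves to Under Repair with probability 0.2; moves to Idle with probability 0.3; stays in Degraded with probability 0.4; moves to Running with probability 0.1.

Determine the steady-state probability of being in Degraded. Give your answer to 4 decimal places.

Let the stationary distribution be π with π = πP and π_1 + π_2 + π_3 + π_4 = 1.
π_1 = 0.2·π_1 + 0.4·π_2 + 0.2·π_3 + 0.2·π_4
π_2 = 0.2·π_1 + 0.2·π_2 + 0.2·π_3 + 0.3·π_4
π_3 = 0.3·π_1 + 0.25·π_2 + 0.35·π_3 + 0.1·π_4
Solving with the normalization constraint gives π = (0.2456, 0.2282, 0.2445, 0.2817).
So the stationary probability of Degraded is 0.2817.

0.2817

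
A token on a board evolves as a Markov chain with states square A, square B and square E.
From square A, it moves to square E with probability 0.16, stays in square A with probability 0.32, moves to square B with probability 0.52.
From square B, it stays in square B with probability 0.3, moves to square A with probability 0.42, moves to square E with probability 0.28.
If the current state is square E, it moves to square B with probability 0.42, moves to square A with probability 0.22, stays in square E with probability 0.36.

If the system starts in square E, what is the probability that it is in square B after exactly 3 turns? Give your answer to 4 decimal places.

0.4056

Propagate the distribution vector 3 turns from square E.
After 0 turns: (0.0000, 0.0000, 1.0000)
After 1 turn: (0.2200, 0.4200, 0.3600)
After 2 turns: (0.3260, 0.3916, 0.2824)
After 3 turns: (0.3309, 0.4056, 0.2635)
P(in square B after 3 turns) = 0.4056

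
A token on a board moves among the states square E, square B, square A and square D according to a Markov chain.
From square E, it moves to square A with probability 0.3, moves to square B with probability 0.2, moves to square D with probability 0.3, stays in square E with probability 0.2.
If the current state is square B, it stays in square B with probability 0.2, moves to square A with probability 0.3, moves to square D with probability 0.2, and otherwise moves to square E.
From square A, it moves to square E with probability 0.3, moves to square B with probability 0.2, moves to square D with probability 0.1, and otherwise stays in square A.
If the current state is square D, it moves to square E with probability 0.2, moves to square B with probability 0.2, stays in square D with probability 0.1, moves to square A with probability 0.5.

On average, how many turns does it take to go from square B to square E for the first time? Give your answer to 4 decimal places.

3.5069

Let t(s) be the expected number of turns to first reach square E from state s, with t(square E) = 0. Conditioning on the first turn:
t(square B) = 1 + 0.2·t(square B) + 0.3·t(square A) + 0.2·t(square D)
t(square A) = 1 + 0.2·t(square B) + 0.4·t(square A) + 0.1·t(square D)
t(square D) = 1 + 0.2·t(square B) + 0.5·t(square A) + 0.1·t(square D)
Solving: t(square B) = 3.5069, t(square A) = 3.4722, t(square D) = 3.8194.
Expected turns from square B to square E: 3.5069.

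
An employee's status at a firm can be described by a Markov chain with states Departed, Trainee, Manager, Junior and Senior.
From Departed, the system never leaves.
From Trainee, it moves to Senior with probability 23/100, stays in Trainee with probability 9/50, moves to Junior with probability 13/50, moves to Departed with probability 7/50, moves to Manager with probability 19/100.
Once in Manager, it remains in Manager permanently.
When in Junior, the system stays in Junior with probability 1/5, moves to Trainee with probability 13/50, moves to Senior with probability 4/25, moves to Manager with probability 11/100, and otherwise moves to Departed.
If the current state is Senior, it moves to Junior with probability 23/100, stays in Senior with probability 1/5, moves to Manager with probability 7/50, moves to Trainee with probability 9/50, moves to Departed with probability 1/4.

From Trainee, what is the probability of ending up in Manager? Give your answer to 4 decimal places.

0.4529

Let h(s) be the probability of absorption at Manager starting from transient state s. Then h(Manager) = 1 and h(Departed) = 0. By first-step analysis:
h(Trainee) = 0.14·0 + 0.18·h(Trainee) + 0.19·1 + 0.26·h(Junior) + 0.23·h(Senior)
h(Junior) = 0.27·0 + 0.26·h(Trainee) + 0.11·1 + 0.2·h(Junior) + 0.16·h(Senior)
h(Senior) = 0.25·0 + 0.18·h(Trainee) + 0.14·1 + 0.23·h(Junior) + 0.2·h(Senior)
Solving: h(Trainee) = 0.4529, h(Junior) = 0.3608, h(Senior) = 0.3806.
Starting from Trainee, the probability is 0.4529.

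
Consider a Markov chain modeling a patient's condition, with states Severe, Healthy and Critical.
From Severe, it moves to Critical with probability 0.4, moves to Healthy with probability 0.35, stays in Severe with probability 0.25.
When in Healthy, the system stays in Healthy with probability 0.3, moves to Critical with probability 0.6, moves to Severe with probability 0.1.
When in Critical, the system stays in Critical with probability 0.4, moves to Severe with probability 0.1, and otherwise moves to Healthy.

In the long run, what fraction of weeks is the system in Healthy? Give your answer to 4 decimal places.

0.4020

Let the stationary distribution be π with π = πP and π_1 + π_2 + π_3 = 1.
π_1 = 0.25·π_1 + 0.1·π_2 + 0.1·π_3
π_2 = 0.35·π_1 + 0.3·π_2 + 0.5·π_3
Solving with the normalization constraint gives π = (0.1176, 0.4020, 0.4804).
So the stationary probability of Healthy is 0.4020.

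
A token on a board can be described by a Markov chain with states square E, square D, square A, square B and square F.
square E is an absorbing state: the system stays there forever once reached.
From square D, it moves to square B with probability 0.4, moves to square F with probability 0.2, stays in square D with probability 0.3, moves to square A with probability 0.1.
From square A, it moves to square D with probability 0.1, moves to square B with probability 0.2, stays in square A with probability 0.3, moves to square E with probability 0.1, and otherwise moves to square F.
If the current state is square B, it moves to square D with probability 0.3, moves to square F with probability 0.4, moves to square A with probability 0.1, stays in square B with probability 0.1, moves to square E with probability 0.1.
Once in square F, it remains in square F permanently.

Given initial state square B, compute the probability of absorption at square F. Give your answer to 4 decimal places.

0.8210

Let h(s) be the probability of absorption at square F starting from transient state s. Then h(square F) = 1 and h(square E) = 0. By first-step analysis:
h(square D) = 0.3·h(square D) + 0.1·h(square A) + 0.4·h(square B) + 0.2·1
h(square A) = 0.1·0 + 0.1·h(square D) + 0.3·h(square A) + 0.2·h(square B) + 0.3·1
h(square B) = 0.1·0 + 0.3·h(square D) + 0.1·h(square A) + 0.1·h(square B) + 0.4·1
Solving: h(square D) = 0.8673, h(square A) = 0.7870, h(square B) = 0.8210.
Starting from square B, the probability is 0.8210.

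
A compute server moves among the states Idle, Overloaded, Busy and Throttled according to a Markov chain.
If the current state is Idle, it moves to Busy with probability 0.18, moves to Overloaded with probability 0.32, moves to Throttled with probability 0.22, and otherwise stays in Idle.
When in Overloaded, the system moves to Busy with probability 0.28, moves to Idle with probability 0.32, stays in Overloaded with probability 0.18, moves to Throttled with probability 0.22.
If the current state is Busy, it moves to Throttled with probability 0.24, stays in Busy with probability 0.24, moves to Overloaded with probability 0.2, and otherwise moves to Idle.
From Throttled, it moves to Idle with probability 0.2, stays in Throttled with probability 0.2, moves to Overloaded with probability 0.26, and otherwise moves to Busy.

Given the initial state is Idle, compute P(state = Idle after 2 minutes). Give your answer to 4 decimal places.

0.2824

Propagate the distribution vector 2 minutes from Idle.
After 0 minutes: (1.0000, 0.0000, 0.0000, 0.0000)
After 1 minute: (0.2800, 0.3200, 0.1800, 0.2200)
After 2 minutes: (0.2824, 0.2404, 0.2580, 0.2192)
P(in Idle after 2 minutes) = 0.2824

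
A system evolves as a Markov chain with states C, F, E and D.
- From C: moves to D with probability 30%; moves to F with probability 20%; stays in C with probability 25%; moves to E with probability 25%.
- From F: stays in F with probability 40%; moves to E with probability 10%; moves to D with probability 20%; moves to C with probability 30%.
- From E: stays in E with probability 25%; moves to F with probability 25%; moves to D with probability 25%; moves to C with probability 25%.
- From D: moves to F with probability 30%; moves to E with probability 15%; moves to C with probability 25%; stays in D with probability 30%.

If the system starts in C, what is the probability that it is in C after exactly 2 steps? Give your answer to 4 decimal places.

0.2600

Propagate the distribution vector 2 steps from C.
After 0 steps: (1.0000, 0.0000, 0.0000, 0.0000)
After 1 step: (0.2500, 0.2000, 0.2500, 0.3000)
After 2 steps: (0.2600, 0.2825, 0.1900, 0.2675)
P(in C after 2 steps) = 0.2600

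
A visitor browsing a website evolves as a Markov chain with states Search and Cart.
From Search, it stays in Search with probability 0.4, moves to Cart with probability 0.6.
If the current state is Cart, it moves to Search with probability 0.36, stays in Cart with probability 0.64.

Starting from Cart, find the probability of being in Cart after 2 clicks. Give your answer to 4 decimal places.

0.6256

Sum over the intermediate state after 1 click:
P = P(Cart→Search)·P(Search→Cart) + P(Cart→Cart)·P(Cart→Cart)
  = 0.36×0.6 + 0.64×0.64
  = 0.2160 + 0.4096 = 0.6256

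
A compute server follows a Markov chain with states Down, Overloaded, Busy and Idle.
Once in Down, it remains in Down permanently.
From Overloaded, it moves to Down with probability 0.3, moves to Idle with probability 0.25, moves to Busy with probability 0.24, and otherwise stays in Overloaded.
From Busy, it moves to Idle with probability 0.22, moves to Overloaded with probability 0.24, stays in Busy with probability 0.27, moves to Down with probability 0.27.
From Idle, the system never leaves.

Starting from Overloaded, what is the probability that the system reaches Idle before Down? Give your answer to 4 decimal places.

0.4533

Let h(s) be the probability of absorption at Idle starting from transient state s. Then h(Idle) = 1 and h(Down) = 0. By first-step analysis:
h(Overloaded) = 0.3·0 + 0.21·h(Overloaded) + 0.24·h(Busy) + 0.25·1
h(Busy) = 0.27·0 + 0.24·h(Overloaded) + 0.27·h(Busy) + 0.22·1
Solving: h(Overloaded) = 0.4533, h(Busy) = 0.4504.
Starting from Overloaded, the probability is 0.4533.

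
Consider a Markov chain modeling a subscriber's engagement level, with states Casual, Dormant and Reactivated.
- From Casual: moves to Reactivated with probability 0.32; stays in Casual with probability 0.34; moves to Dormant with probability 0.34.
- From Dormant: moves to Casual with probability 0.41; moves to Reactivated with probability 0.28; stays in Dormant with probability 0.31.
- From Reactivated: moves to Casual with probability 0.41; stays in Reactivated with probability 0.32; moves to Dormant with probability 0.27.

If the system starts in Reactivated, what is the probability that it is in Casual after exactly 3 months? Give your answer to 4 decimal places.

0.3833

Propagate the distribution vector 3 months from Reactivated.
After 0 months: (0.0000, 0.0000, 1.0000)
After 1 month: (0.4100, 0.2700, 0.3200)
After 2 months: (0.3813, 0.3095, 0.3092)
After 3 months: (0.3833, 0.3091, 0.3076)
P(in Casual after 3 months) = 0.3833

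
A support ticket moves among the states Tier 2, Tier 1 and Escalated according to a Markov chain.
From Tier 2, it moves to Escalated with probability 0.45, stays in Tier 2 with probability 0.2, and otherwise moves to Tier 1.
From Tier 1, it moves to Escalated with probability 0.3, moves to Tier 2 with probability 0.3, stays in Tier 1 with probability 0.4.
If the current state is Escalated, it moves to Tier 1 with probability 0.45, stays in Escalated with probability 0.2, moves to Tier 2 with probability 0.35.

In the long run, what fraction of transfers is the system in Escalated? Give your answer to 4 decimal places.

Let the stationary distribution be π with π = πP and π_1 + π_2 + π_3 = 1.
π_1 = 0.2·π_1 + 0.3·π_2 + 0.35·π_3
π_2 = 0.35·π_1 + 0.4·π_2 + 0.45·π_3
Solving with the normalization constraint gives π = (0.2869, 0.4012, 0.3119).
So the stationary probability of Escalated is 0.3119.

0.3119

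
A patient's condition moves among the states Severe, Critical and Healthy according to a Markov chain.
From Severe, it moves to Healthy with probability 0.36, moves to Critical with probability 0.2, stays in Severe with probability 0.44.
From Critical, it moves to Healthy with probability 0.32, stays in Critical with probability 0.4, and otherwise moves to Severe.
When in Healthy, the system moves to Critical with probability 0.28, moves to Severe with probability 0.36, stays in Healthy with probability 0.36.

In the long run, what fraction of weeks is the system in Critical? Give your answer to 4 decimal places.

0.2849

Let the stationary distribution be π with π = πP and π_1 + π_2 + π_3 = 1.
π_1 = 0.44·π_1 + 0.28·π_2 + 0.36·π_3
π_2 = 0.2·π_1 + 0.4·π_2 + 0.28·π_3
Solving with the normalization constraint gives π = (0.3665, 0.2849, 0.3486).
So the stationary probability of Critical is 0.2849.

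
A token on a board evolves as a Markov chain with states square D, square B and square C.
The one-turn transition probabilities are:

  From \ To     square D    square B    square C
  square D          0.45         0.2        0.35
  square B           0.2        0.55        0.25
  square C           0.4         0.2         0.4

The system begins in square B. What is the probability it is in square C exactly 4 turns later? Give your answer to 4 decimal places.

0.3326

Propagate the distribution vector 4 turns from square B.
After 0 turns: (0.0000, 1.0000, 0.0000)
After 1 turn: (0.2000, 0.5500, 0.2500)
After 2 turns: (0.3000, 0.3925, 0.3075)
After 3 turns: (0.3365, 0.3374, 0.3261)
After 4 turns: (0.3494, 0.3181, 0.3326)
P(in square C after 4 turns) = 0.3326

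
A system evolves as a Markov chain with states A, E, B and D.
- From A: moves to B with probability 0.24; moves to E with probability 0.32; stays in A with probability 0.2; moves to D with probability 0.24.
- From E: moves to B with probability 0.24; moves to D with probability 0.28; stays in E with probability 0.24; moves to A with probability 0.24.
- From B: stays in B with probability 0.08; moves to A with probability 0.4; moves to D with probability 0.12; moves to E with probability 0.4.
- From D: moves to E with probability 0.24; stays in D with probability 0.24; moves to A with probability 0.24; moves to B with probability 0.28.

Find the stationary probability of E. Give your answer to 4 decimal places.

Let the stationary distribution be π with π = πP and π_1 + π_2 + π_3 + π_4 = 1.
π_1 = 0.2·π_1 + 0.24·π_2 + 0.4·π_3 + 0.24·π_4
π_2 = 0.32·π_1 + 0.24·π_2 + 0.4·π_3 + 0.24·π_4
π_3 = 0.24·π_1 + 0.24·π_2 + 0.08·π_3 + 0.28·π_4
Solving with the normalization constraint gives π = (0.2638, 0.2955, 0.2147, 0.2261).
So the stationary probability of E is 0.2955.

0.2955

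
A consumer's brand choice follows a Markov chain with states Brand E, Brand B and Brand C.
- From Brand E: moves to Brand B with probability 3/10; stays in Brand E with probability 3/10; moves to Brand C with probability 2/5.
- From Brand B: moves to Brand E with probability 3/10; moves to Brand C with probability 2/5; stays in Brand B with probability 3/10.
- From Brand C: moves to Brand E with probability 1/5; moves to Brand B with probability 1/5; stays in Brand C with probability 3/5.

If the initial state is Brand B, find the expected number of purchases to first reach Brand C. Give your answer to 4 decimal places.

2.5000

Let t(s) be the expected number of purchases to first reach Brand C from state s, with t(Brand C) = 0. Conditioning on the first purchase:
t(Brand E) = 1 + 0.3·t(Brand E) + 0.3·t(Brand B)
t(Brand B) = 1 + 0.3·t(Brand E) + 0.3·t(Brand B)
Solving: t(Brand E) = 2.5000, t(Brand B) = 2.5000.
Expected purchases from Brand B to Brand C: 2.5000.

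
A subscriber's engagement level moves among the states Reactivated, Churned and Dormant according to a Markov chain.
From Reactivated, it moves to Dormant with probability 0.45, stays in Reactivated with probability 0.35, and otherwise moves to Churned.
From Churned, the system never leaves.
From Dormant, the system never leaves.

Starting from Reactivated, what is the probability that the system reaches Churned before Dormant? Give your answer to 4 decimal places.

Let h(s) be the probability of absorption at Churned starting from transient state s. Then h(Churned) = 1 and h(Dormant) = 0. By first-step analysis:
h(Reactivated) = 0.35·h(Reactivated) + 0.2·1 + 0.45·0
Solving: h(Reactivated) = 0.3077.
Starting from Reactivated, the probability is 0.3077.

0.3077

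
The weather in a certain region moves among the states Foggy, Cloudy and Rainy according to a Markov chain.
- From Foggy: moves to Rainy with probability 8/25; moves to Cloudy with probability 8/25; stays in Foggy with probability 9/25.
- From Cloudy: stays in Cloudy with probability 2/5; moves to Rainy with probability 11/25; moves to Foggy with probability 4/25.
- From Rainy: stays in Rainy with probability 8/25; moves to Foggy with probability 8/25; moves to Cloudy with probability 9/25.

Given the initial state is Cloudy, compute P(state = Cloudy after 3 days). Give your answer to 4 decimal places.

0.3643

Propagate the distribution vector 3 days from Cloudy.
After 0 days: (0.0000, 1.0000, 0.0000)
After 1 day: (0.1600, 0.4000, 0.4400)
After 2 days: (0.2624, 0.3696, 0.3680)
After 3 days: (0.2714, 0.3643, 0.3644)
P(in Cloudy after 3 days) = 0.3643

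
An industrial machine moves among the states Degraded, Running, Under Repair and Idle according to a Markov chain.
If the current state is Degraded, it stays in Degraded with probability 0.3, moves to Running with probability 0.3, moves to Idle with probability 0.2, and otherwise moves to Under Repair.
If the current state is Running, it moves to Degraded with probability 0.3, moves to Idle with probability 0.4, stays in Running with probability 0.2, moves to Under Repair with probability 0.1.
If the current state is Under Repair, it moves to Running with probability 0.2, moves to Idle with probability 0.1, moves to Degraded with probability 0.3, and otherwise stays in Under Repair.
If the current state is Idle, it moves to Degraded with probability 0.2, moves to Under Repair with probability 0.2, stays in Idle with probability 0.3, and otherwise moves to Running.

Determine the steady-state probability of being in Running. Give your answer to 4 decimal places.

0.2529

Let the stationary distribution be π with π = πP and π_1 + π_2 + π_3 + π_4 = 1.
π_1 = 0.3·π_1 + 0.3·π_2 + 0.3·π_3 + 0.2·π_4
π_2 = 0.3·π_1 + 0.2·π_2 + 0.2·π_3 + 0.3·π_4
π_3 = 0.2·π_1 + 0.1·π_2 + 0.4·π_3 + 0.2·π_4
Solving with the normalization constraint gives π = (0.2746, 0.2529, 0.2184, 0.2542).
So the stationary probability of Running is 0.2529.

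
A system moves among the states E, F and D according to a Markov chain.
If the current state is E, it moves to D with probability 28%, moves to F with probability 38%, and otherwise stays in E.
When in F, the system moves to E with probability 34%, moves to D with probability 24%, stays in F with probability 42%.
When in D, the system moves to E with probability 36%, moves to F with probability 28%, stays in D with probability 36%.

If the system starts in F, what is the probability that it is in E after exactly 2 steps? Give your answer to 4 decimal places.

0.3448

Sum over the intermediate state after 1 step:
P = P(F→E)·P(E→E) + P(F→F)·P(F→E) + P(F→D)·P(D→E)
  = 0.34×0.34 + 0.42×0.34 + 0.24×0.36
  = 0.1156 + 0.1428 + 0.0864 = 0.3448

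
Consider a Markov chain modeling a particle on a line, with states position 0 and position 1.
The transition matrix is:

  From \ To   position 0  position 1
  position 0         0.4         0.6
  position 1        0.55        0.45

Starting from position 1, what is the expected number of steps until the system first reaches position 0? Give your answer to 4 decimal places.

1.8182

Let t(s) be the expected number of steps to first reach position 0 from state s, with t(position 0) = 0. Conditioning on the first step:
t(position 1) = 1 + 0.45·t(position 1)
Solving: t(position 1) = 1.8182.
Expected steps from position 1 to position 0: 1.8182.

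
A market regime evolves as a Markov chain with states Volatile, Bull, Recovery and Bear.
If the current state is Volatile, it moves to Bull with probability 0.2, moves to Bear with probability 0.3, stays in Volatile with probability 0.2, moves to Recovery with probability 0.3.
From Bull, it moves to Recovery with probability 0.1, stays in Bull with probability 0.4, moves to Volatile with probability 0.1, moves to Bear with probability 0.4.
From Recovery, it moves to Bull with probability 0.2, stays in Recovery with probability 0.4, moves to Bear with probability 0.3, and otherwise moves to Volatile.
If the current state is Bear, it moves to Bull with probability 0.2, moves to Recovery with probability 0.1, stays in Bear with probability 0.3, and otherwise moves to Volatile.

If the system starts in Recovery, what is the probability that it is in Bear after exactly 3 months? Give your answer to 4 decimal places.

0.3240

Propagate the distribution vector 3 months from Recovery.
After 0 months: (0.0000, 0.0000, 1.0000, 0.0000)
After 1 month: (0.1000, 0.2000, 0.4000, 0.3000)
After 2 months: (0.2000, 0.2400, 0.2400, 0.3200)
After 3 months: (0.2160, 0.2480, 0.2120, 0.3240)
P(in Bear after 3 months) = 0.3240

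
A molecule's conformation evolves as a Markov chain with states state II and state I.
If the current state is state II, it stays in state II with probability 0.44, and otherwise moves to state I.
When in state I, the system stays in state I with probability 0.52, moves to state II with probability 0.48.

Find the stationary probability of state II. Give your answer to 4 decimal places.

Let the stationary distribution be π with π = πP and π_1 + π_2 = 1.
π_1 = 0.44·π_1 + 0.48·π_2
Solving with the normalization constraint gives π = (0.4615, 0.5385).
So the stationary probability of state II is 0.4615.

0.4615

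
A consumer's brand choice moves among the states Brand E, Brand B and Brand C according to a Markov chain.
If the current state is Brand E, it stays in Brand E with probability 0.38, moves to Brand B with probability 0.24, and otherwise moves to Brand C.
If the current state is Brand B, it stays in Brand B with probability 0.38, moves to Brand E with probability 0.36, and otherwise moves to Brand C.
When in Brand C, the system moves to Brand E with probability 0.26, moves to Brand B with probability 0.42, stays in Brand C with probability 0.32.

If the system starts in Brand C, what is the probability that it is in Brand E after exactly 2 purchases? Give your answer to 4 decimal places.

0.3332

Sum over the intermediate state after 1 purchase:
P = P(Brand C→Brand E)·P(Brand E→Brand E) + P(Brand C→Brand B)·P(Brand B→Brand E) + P(Brand C→Brand C)·P(Brand C→Brand E)
  = 0.26×0.38 + 0.42×0.36 + 0.32×0.26
  = 0.0988 + 0.1512 + 0.0832 = 0.3332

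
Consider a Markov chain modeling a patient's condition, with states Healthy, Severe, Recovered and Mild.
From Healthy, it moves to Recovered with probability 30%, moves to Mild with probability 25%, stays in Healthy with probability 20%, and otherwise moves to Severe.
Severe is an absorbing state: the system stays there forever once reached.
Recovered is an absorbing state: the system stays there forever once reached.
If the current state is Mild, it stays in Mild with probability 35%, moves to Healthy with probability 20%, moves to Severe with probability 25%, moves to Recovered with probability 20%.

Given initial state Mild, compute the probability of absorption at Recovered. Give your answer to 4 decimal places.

0.4681

Let h(s) be the probability of absorption at Recovered starting from transient state s. Then h(Recovered) = 1 and h(Severe) = 0. By first-step analysis:
h(Healthy) = 0.2·h(Healthy) + 0.25·0 + 0.3·1 + 0.25·h(Mild)
h(Mild) = 0.2·h(Healthy) + 0.25·0 + 0.2·1 + 0.35·h(Mild)
Solving: h(Healthy) = 0.5213, h(Mild) = 0.4681.
Starting from Mild, the probability is 0.4681.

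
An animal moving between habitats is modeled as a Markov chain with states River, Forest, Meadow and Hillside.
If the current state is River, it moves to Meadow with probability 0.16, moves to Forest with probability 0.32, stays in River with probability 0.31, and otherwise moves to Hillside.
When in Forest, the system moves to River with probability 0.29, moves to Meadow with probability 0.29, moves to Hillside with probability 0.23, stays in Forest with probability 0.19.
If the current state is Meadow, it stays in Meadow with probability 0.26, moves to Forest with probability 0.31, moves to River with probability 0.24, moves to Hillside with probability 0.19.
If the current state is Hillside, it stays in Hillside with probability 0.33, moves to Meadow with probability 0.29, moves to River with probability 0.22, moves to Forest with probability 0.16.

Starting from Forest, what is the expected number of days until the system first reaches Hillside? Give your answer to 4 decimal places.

Let t(s) be the expected number of days to first reach Hillside from state s, with t(Hillside) = 0. Conditioning on the first day:
t(River) = 1 + 0.31·t(River) + 0.32·t(Forest) + 0.16·t(Meadow)
t(Forest) = 1 + 0.29·t(River) + 0.19·t(Forest) + 0.29·t(Meadow)
t(Meadow) = 1 + 0.24·t(River) + 0.31·t(Forest) + 0.26·t(Meadow)
Solving: t(River) = 4.7336, t(Forest) = 4.6620, t(Meadow) = 4.8396.
Expected days from Forest to Hillside: 4.6620.

4.6620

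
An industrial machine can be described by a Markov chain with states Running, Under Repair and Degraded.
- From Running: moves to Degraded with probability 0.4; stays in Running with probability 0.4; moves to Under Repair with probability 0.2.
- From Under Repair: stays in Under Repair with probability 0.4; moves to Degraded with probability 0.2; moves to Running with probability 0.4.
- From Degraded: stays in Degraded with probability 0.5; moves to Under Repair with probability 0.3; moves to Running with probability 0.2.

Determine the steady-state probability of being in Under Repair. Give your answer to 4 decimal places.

Let the stationary distribution be π with π = πP and π_1 + π_2 + π_3 = 1.
π_1 = 0.4·π_1 + 0.4·π_2 + 0.2·π_3
π_2 = 0.2·π_1 + 0.4·π_2 + 0.3·π_3
Solving with the normalization constraint gives π = (0.3243, 0.2973, 0.3784).
So the stationary probability of Under Repair is 0.2973.

0.2973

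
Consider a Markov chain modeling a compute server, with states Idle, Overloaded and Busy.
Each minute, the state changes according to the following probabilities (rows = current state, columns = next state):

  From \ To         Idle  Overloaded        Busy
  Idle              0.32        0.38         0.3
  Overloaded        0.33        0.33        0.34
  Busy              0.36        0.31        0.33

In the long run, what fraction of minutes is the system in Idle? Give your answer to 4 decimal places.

0.3363

Let the stationary distribution be π with π = πP and π_1 + π_2 + π_3 = 1.
π_1 = 0.32·π_1 + 0.33·π_2 + 0.36·π_3
π_2 = 0.38·π_1 + 0.33·π_2 + 0.31·π_3
Solving with the normalization constraint gives π = (0.3363, 0.3404, 0.3233).
So the stationary probability of Idle is 0.3363.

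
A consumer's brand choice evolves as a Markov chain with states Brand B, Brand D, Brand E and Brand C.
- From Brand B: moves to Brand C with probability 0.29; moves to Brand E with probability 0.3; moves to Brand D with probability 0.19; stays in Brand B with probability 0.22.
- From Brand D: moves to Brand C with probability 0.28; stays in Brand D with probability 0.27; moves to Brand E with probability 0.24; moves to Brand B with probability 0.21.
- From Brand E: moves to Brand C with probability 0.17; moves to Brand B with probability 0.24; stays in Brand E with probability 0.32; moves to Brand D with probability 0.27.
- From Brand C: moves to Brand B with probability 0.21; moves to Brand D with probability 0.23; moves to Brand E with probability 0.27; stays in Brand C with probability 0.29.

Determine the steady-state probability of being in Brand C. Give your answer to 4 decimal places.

0.2536

Let the stationary distribution be π with π = πP and π_1 + π_2 + π_3 + π_4 = 1.
π_1 = 0.22·π_1 + 0.21·π_2 + 0.24·π_3 + 0.21·π_4
π_2 = 0.19·π_1 + 0.27·π_2 + 0.27·π_3 + 0.23·π_4
π_3 = 0.3·π_1 + 0.24·π_2 + 0.32·π_3 + 0.27·π_4
Solving with the normalization constraint gives π = (0.2207, 0.2422, 0.2835, 0.2536).
So the stationary probability of Brand C is 0.2536.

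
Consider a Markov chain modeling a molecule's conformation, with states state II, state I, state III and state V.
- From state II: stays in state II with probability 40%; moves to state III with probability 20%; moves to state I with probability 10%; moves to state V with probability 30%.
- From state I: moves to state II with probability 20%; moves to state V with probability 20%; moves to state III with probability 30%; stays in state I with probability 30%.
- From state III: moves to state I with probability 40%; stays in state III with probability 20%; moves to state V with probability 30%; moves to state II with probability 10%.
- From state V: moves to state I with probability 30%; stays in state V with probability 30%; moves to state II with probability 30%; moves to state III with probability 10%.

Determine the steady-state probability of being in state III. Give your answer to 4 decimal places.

0.1995

Let the stationary distribution be π with π = πP and π_1 + π_2 + π_3 + π_4 = 1.
π_1 = 0.4·π_1 + 0.2·π_2 + 0.1·π_3 + 0.3·π_4
π_2 = 0.1·π_1 + 0.3·π_2 + 0.4·π_3 + 0.3·π_4
π_3 = 0.2·π_1 + 0.3·π_2 + 0.2·π_3 + 0.1·π_4
Solving with the normalization constraint gives π = (0.2592, 0.2681, 0.1995, 0.2732).
So the stationary probability of state III is 0.1995.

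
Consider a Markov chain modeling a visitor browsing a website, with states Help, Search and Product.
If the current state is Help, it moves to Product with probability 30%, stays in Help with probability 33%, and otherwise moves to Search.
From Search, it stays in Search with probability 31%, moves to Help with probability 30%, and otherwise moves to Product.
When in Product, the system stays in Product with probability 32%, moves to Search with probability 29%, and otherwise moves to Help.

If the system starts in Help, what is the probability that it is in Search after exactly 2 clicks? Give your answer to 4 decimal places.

0.3238

Sum over the intermediate state after 1 click:
P = P(Help→Help)·P(Help→Search) + P(Help→Search)·P(Search→Search) + P(Help→Product)·P(Product→Search)
  = 0.33×0.37 + 0.37×0.31 + 0.3×0.29
  = 0.1221 + 0.1147 + 0.0870 = 0.3238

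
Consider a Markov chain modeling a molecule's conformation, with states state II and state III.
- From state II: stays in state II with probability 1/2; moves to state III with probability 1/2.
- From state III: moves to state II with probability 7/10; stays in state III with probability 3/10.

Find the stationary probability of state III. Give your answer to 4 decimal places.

0.4167

Let the stationary distribution be π with π = πP and π_1 + π_2 = 1.
π_1 = 0.5·π_1 + 0.7·π_2
Solving with the normalization constraint gives π = (0.5833, 0.4167).
So the stationary probability of state III is 0.4167.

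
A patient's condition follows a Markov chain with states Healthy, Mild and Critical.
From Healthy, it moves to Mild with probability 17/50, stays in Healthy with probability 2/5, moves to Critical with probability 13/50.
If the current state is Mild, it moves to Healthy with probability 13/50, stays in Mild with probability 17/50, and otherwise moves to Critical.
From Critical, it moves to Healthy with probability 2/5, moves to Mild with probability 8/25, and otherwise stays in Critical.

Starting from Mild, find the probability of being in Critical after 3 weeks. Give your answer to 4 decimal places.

Propagate the distribution vector 3 weeks from Mild.
After 0 weeks: (0.0000, 1.0000, 0.0000)
After 1 week: (0.2600, 0.3400, 0.4000)
After 2 weeks: (0.3524, 0.3320, 0.3156)
After 3 weeks: (0.3535, 0.3337, 0.3128)
P(in Critical after 3 weeks) = 0.3128

0.3128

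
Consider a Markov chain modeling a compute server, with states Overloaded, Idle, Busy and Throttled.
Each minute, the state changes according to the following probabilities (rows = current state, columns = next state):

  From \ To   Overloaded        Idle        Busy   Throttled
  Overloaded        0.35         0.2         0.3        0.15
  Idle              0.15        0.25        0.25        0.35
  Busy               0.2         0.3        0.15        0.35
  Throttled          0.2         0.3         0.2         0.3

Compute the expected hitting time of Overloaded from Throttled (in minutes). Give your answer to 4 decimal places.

Let t(s) be the expected number of minutes to first reach Overloaded from state s, with t(Overloaded) = 0. Conditioning on the first minute:
t(Idle) = 1 + 0.25·t(Idle) + 0.25·t(Busy) + 0.35·t(Throttled)
t(Busy) = 1 + 0.3·t(Idle) + 0.15·t(Busy) + 0.35·t(Throttled)
t(Throttled) = 1 + 0.3·t(Idle) + 0.2·t(Busy) + 0.3·t(Throttled)
Solving: t(Idle) = 5.6410, t(Busy) = 5.3846, t(Throttled) = 5.3846.
Expected minutes from Throttled to Overloaded: 5.3846.

5.3846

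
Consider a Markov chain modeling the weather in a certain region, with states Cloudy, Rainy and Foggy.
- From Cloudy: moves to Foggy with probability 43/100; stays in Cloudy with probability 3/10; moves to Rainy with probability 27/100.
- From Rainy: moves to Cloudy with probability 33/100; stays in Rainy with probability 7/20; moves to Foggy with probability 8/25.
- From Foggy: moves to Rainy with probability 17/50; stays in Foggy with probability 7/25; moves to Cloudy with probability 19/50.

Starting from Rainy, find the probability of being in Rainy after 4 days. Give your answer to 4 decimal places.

0.3196

Propagate the distribution vector 4 days from Rainy.
After 0 days: (0.0000, 1.0000, 0.0000)
After 1 day: (0.3300, 0.3500, 0.3200)
After 2 days: (0.3361, 0.3204, 0.3435)
After 3 days: (0.3371, 0.3197, 0.3432)
After 4 days: (0.3370, 0.3196, 0.3434)
P(in Rainy after 4 days) = 0.3196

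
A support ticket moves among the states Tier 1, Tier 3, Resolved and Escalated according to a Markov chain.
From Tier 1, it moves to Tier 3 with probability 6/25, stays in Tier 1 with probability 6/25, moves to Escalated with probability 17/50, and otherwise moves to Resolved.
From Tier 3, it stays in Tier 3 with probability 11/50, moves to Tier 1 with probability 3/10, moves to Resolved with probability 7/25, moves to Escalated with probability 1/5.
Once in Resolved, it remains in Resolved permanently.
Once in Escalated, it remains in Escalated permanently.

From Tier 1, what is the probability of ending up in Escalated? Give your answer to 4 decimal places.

Let h(s) be the probability of absorption at Escalated starting from transient state s. Then h(Escalated) = 1 and h(Resolved) = 0. By first-step analysis:
h(Tier 1) = 0.24·h(Tier 1) + 0.24·h(Tier 3) + 0.18·0 + 0.34·1
h(Tier 3) = 0.3·h(Tier 1) + 0.22·h(Tier 3) + 0.28·0 + 0.2·1
Solving: h(Tier 1) = 0.6014, h(Tier 3) = 0.4877.
Starting from Tier 1, the probability is 0.6014.

0.6014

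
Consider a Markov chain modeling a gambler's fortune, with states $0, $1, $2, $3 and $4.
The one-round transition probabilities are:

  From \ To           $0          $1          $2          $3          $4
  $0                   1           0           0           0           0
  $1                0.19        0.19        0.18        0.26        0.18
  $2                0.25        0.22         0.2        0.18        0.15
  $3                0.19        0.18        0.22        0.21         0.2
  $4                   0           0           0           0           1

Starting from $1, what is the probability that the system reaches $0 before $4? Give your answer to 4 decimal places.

Let h(s) be the probability of absorption at $0 starting from transient state s. Then h($0) = 1 and h($4) = 0. By first-step analysis:
h($1) = 0.19·1 + 0.19·h($1) + 0.18·h($2) + 0.26·h($3) + 0.18·0
h($2) = 0.25·1 + 0.22·h($1) + 0.2·h($2) + 0.18·h($3) + 0.15·0
h($3) = 0.19·1 + 0.18·h($1) + 0.22·h($2) + 0.21·h($3) + 0.2·0
Solving: h($1) = 0.5299, h($2) = 0.5756, h($3) = 0.5215.
Starting from $1, the probability is 0.5299.

0.5299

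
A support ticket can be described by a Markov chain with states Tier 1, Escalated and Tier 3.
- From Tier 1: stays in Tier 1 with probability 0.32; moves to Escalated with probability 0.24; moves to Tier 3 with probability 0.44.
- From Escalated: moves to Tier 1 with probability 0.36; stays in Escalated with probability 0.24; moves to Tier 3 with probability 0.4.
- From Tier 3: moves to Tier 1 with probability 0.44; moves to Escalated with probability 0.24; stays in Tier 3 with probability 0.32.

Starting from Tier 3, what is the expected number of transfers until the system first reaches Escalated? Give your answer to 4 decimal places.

4.1667

Let t(s) be the expected number of transfers to first reach Escalated from state s, with t(Escalated) = 0. Conditioning on the first transfer:
t(Tier 1) = 1 + 0.32·t(Tier 1) + 0.44·t(Tier 3)
t(Tier 3) = 1 + 0.44·t(Tier 1) + 0.32·t(Tier 3)
Solving: t(Tier 1) = 4.1667, t(Tier 3) = 4.1667.
Expected transfers from Tier 3 to Escalated: 4.1667.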